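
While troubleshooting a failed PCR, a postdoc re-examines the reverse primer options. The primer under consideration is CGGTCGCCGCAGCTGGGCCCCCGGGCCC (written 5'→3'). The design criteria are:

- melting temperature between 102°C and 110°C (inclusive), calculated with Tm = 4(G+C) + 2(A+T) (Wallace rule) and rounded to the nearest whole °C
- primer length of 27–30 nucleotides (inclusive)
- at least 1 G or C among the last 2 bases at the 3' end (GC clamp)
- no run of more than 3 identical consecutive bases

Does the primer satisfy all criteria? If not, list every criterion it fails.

Base counts: A=1, T=2, G=11, C=14 (length 28).
Tm: Tm = 2·3 + 4·25 = 106°C ✓
length: length 28 ✓
GC clamp: 3' end CC has 2 G/C ✓
homopolymer run: longest run = 5, exceeds 3 ✗

Fails: homopolymer run.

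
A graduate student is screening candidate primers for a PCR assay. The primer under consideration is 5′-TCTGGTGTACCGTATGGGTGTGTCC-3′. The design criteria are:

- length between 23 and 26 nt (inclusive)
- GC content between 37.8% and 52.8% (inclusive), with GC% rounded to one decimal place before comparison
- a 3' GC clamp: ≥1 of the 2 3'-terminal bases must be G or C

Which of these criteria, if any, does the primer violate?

Fails: GC content.

Base counts: A=2, T=9, G=9, C=5 (length 25).
length: length 25 ✓
GC content: GC 14/25 = 56.0%, outside 37.8–52.8% ✗
GC clamp: 3' end CC has 2 G/C ✓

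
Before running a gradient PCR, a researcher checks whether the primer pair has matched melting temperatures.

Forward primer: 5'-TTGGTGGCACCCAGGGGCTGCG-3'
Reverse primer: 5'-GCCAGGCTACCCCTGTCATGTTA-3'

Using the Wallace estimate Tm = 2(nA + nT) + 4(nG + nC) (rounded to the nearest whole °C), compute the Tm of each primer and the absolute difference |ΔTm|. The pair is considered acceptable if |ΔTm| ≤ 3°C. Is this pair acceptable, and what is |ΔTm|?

Forward: A=2 T=4 G=10 C=6 → Tm = 2·6 + 4·16 = 76°C.
Reverse: A=4 T=6 G=5 C=8 → Tm = 2·10 + 4·13 = 72°C.
|ΔTm| = |76 − 72| = 4°C, > 3°C.

|ΔTm| = 4°C; the pair is not acceptable.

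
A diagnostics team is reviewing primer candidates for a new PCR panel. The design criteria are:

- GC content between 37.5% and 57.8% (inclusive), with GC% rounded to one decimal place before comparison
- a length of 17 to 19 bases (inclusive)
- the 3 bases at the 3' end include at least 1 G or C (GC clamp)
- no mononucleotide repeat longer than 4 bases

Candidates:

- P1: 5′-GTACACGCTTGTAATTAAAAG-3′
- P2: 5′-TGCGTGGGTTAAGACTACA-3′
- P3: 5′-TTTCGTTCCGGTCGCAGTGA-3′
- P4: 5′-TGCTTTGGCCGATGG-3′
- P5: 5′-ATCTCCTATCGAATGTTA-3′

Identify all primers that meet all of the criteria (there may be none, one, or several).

P2 only.

P1 (21 nt, A=8 T=6 G=4 C=3): GC 7/21 = 33.3%, outside 37.5–57.8% ✗; length 21, outside 17–19 ✗; 3' end AAG has 1 G/C ✓; longest run = 4 ✓ — fails.
P2 (19 nt, A=5 T=5 G=6 C=3): GC 9/19 = 47.4% ✓; length 19 ✓; 3' end ACA has 1 G/C ✓; longest run = 3 ✓ — passes.
P3 (20 nt, A=2 T=7 G=6 C=5): GC 11/20 = 55.0% ✓; length 20, outside 17–19 ✗; 3' end TGA has 1 G/C ✓; longest run = 3 ✓ — fails.
P4 (15 nt, A=1 T=5 G=6 C=3): GC 9/15 = 60.0%, outside 37.5–57.8% ✗; length 15, outside 17–19 ✗; 3' end TGG has 2 G/C ✓; longest run = 3 ✓ — fails.
P5 (18 nt, A=5 T=7 G=2 C=4): GC 6/18 = 33.3%, outside 37.5–57.8% ✗; length 18 ✓; 3' end TTA has 0 G/C, need ≥1 ✗; longest run = 2 ✓ — fails.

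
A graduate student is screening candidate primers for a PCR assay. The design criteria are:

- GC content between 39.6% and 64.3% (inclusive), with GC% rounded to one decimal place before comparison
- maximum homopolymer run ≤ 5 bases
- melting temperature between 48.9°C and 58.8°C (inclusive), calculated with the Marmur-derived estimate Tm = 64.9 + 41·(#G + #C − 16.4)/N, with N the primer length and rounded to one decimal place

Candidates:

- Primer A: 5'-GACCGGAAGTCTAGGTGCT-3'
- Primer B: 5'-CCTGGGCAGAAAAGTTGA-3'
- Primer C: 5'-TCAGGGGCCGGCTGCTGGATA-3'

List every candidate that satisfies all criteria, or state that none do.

Primer A (19 nt, A=4 T=4 G=7 C=4): GC 11/19 = 57.9% ✓; longest run = 2 ✓; Tm = 64.9 + 41·(11 − 16.4)/19 = 53.2°C ✓ — passes.
Primer B (18 nt, A=6 T=3 G=6 C=3): GC 9/18 = 50.0% ✓; longest run = 4 ✓; Tm = 64.9 + 41·(9 − 16.4)/18 = 48.0°C, outside 48.9–58.8°C ✗ — fails.
Primer C (21 nt, A=3 T=4 G=9 C=5): GC 14/21 = 66.7%, outside 39.6–64.3% ✗; longest run = 4 ✓; Tm = 64.9 + 41·(14 − 16.4)/21 = 60.2°C, outside 48.9–58.8°C ✗ — fails.

Primer A only.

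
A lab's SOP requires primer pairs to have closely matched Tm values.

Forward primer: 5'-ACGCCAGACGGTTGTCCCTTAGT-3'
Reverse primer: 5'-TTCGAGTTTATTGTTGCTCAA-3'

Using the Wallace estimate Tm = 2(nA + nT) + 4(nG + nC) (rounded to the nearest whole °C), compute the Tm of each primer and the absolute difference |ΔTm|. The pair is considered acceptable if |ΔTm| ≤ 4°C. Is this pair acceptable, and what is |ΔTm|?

Forward: A=4 T=6 G=6 C=7 → Tm = 2·10 + 4·13 = 72°C.
Reverse: A=4 T=10 G=4 C=3 → Tm = 2·14 + 4·7 = 56°C.
|ΔTm| = |72 − 56| = 16°C, > 4°C.

|ΔTm| = 16°C; the pair is not acceptable.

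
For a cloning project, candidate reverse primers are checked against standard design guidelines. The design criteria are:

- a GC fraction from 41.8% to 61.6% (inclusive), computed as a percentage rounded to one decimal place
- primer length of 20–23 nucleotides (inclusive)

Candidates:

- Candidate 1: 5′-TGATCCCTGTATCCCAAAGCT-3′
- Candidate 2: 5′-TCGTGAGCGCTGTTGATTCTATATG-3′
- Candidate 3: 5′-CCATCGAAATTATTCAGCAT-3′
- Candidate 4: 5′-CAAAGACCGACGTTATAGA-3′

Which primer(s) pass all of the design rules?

Candidate 1 (21 nt, A=5 T=6 G=3 C=7): GC 10/21 = 47.6% ✓; length 21 ✓ — passes.
Candidate 2 (25 nt, A=4 T=10 G=7 C=4): GC 11/25 = 44.0% ✓; length 25, outside 20–23 ✗ — fails.
Candidate 3 (20 nt, A=7 T=6 G=2 C=5): GC 7/20 = 35.0%, outside 41.8–61.6% ✗; length 20 ✓ — fails.
Candidate 4 (19 nt, A=8 T=3 G=4 C=4): GC 8/19 = 42.1% ✓; length 19, outside 20–23 ✗ — fails.

Candidate 1 only.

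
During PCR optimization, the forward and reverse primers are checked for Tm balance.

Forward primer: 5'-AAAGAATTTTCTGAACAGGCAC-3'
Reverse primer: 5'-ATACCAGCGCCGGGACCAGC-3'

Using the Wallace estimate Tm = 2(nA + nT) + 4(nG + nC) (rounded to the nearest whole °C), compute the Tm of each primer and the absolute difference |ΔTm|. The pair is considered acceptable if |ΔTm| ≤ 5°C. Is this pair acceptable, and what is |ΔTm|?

|ΔTm| = 8°C; the pair is not acceptable.

Forward: A=9 T=5 G=4 C=4 → Tm = 2·14 + 4·8 = 60°C.
Reverse: A=5 T=1 G=6 C=8 → Tm = 2·6 + 4·14 = 68°C.
|ΔTm| = |60 − 68| = 8°C, > 5°C.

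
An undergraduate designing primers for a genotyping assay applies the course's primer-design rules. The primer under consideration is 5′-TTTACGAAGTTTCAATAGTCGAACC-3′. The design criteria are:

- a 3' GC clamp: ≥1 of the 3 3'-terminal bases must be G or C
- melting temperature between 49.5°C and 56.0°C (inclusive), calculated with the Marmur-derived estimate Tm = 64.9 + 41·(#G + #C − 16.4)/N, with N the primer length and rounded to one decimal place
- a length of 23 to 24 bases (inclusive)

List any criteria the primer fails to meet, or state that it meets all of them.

Fails: length.

Base counts: A=8, T=8, G=4, C=5 (length 25).
GC clamp: 3' end ACC has 2 G/C ✓
Tm: Tm = 64.9 + 41·(9 − 16.4)/25 = 52.8°C ✓
length: length 25, outside 23–24 ✗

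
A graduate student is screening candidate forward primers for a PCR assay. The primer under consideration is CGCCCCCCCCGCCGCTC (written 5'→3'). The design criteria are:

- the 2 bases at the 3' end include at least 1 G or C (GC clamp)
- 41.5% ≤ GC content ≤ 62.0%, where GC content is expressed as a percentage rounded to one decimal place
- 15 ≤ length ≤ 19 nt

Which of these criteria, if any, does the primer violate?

Base counts: A=0, T=1, G=3, C=13 (length 17).
GC clamp: 3' end TC has 1 G/C ✓
GC content: GC 16/17 = 94.1%, outside 41.5–62.0% ✗
length: length 17 ✓

Fails: GC content.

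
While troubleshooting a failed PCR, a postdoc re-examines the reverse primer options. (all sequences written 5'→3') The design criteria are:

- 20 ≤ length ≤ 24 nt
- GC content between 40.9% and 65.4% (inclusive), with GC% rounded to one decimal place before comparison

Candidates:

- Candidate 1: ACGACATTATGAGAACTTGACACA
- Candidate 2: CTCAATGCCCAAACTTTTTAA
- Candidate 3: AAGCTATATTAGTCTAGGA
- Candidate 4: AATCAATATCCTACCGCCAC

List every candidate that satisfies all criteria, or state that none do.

Candidate 1 (24 nt, A=10 T=5 G=4 C=5): length 24 ✓; GC 9/24 = 37.5%, outside 40.9–65.4% ✗ — fails.
Candidate 2 (21 nt, A=7 T=7 G=1 C=6): length 21 ✓; GC 7/21 = 33.3%, outside 40.9–65.4% ✗ — fails.
Candidate 3 (19 nt, A=7 T=6 G=4 C=2): length 19, outside 20–24 ✗; GC 6/19 = 31.6%, outside 40.9–65.4% ✗ — fails.
Candidate 4 (20 nt, A=7 T=4 G=1 C=8): length 20 ✓; GC 9/20 = 45.0% ✓ — passes.

Candidate 4 only.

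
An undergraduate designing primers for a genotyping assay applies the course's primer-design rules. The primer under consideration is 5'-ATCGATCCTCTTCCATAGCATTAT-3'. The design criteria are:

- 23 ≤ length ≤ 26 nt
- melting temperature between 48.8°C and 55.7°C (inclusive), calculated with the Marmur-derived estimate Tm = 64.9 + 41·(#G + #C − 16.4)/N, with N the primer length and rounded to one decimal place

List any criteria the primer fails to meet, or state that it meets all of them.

Meets all criteria.

Base counts: A=6, T=9, G=2, C=7 (length 24).
length: length 24 ✓
Tm: Tm = 64.9 + 41·(9 − 16.4)/24 = 52.3°C ✓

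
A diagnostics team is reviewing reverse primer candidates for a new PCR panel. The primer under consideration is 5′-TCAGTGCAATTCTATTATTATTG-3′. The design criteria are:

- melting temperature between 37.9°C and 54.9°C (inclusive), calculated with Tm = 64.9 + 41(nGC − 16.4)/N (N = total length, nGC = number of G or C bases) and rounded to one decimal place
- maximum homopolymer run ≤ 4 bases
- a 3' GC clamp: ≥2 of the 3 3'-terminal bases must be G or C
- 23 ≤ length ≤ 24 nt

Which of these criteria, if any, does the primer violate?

Base counts: A=6, T=11, G=3, C=3 (length 23).
Tm: Tm = 64.9 + 41·(6 − 16.4)/23 = 46.4°C ✓
homopolymer run: longest run = 2 ✓
GC clamp: 3' end TTG has 1 G/C, need ≥2 ✗
length: length 23 ✓

Fails: GC clamp.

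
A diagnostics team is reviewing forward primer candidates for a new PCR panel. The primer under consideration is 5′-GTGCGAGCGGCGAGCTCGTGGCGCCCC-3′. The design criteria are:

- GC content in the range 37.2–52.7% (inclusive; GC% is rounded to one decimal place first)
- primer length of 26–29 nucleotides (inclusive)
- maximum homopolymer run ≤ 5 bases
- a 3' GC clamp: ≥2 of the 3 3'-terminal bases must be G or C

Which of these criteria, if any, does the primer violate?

Base counts: A=2, T=3, G=12, C=10 (length 27).
GC content: GC 22/27 = 81.5%, outside 37.2–52.7% ✗
length: length 27 ✓
homopolymer run: longest run = 4 ✓
GC clamp: 3' end CCC has 3 G/C ✓

Fails: GC content.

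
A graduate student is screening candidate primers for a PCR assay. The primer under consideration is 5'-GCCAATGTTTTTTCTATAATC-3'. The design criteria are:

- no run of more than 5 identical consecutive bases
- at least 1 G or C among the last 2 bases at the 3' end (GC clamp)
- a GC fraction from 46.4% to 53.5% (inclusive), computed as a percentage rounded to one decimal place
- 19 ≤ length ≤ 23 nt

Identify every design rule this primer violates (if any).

Fails: homopolymer run, GC content.

Base counts: A=5, T=10, G=2, C=4 (length 21).
homopolymer run: longest run = 6, exceeds 5 ✗
GC clamp: 3' end TC has 1 G/C ✓
GC content: GC 6/21 = 28.6%, outside 46.4–53.5% ✗
length: length 21 ✓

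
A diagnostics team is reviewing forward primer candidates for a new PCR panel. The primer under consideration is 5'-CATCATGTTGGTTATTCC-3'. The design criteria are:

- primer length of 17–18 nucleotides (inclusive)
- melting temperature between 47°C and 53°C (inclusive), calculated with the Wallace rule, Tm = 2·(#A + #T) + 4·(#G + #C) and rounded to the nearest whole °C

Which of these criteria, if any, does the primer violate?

Meets all criteria.

Base counts: A=3, T=8, G=3, C=4 (length 18).
length: length 18 ✓
Tm: Tm = 2·11 + 4·7 = 50°C ✓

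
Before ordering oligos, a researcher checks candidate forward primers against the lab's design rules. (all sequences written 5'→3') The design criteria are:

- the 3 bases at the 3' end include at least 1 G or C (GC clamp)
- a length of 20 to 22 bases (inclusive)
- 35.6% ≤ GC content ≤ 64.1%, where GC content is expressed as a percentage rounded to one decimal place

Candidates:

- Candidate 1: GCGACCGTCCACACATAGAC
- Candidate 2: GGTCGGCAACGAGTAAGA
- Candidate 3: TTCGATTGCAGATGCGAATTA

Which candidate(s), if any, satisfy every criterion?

Candidate 1 (20 nt, A=6 T=2 G=4 C=8): 3' end GAC has 2 G/C ✓; length 20 ✓; GC 12/20 = 60.0% ✓ — passes.
Candidate 2 (18 nt, A=6 T=2 G=7 C=3): 3' end AGA has 1 G/C ✓; length 18, outside 20–22 ✗; GC 10/18 = 55.6% ✓ — fails.
Candidate 3 (21 nt, A=6 T=7 G=5 C=3): 3' end TTA has 0 G/C, need ≥1 ✗; length 21 ✓; GC 8/21 = 38.1% ✓ — fails.

Candidate 1 only.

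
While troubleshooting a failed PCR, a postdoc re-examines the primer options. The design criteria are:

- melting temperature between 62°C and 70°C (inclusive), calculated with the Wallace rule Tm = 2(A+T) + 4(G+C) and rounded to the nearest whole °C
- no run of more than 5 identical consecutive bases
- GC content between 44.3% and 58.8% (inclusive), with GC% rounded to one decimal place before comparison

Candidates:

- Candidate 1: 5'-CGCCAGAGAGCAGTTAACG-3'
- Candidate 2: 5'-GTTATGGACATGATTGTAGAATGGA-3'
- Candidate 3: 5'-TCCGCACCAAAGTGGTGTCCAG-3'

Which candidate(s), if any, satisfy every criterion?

Candidate 1 (19 nt, A=6 T=2 G=6 C=5): Tm = 2·8 + 4·11 = 60°C, outside 62–70°C ✗; longest run = 2 ✓; GC 11/19 = 57.9% ✓ — fails.
Candidate 2 (25 nt, A=8 T=8 G=8 C=1): Tm = 2·16 + 4·9 = 68°C ✓; longest run = 2 ✓; GC 9/25 = 36.0%, outside 44.3–58.8% ✗ — fails.
Candidate 3 (22 nt, A=5 T=4 G=6 C=7): Tm = 2·9 + 4·13 = 70°C ✓; longest run = 3 ✓; GC 13/22 = 59.1%, outside 44.3–58.8% ✗ — fails.

None of the candidates satisfy all criteria.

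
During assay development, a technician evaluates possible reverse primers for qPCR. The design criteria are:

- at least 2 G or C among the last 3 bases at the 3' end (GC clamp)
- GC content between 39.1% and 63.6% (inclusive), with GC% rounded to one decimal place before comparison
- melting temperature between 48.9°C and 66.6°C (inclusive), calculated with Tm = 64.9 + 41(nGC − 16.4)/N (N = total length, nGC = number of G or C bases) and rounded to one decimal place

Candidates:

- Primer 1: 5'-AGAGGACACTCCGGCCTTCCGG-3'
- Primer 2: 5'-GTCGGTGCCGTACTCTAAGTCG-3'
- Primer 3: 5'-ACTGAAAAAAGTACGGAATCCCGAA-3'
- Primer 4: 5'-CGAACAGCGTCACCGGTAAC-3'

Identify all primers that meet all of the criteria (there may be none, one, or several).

Primer 1 (22 nt, A=4 T=3 G=7 C=8): 3' end CGG has 3 G/C ✓; GC 15/22 = 68.2%, outside 39.1–63.6% ✗; Tm = 64.9 + 41·(15 − 16.4)/22 = 62.3°C ✓ — fails.
Primer 2 (22 nt, A=3 T=6 G=7 C=6): 3' end TCG has 2 G/C ✓; GC 13/22 = 59.1% ✓; Tm = 64.9 + 41·(13 − 16.4)/22 = 58.6°C ✓ — passes.
Primer 3 (25 nt, A=12 T=3 G=5 C=5): 3' end GAA has 1 G/C, need ≥2 ✗; GC 10/25 = 40.0% ✓; Tm = 64.9 + 41·(10 − 16.4)/25 = 54.4°C ✓ — fails.
Primer 4 (20 nt, A=6 T=2 G=5 C=7): 3' end AAC has 1 G/C, need ≥2 ✗; GC 12/20 = 60.0% ✓; Tm = 64.9 + 41·(12 − 16.4)/20 = 55.9°C ✓ — fails.

Primer 2 only.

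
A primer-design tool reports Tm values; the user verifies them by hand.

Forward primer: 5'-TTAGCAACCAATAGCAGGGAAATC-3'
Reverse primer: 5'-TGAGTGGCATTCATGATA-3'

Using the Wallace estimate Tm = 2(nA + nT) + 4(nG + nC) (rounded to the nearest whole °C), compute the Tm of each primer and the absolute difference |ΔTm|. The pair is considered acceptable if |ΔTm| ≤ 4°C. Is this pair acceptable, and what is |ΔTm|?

Forward: A=10 T=4 G=5 C=5 → Tm = 2·14 + 4·10 = 68°C.
Reverse: A=5 T=6 G=5 C=2 → Tm = 2·11 + 4·7 = 50°C.
|ΔTm| = |68 − 50| = 18°C, > 4°C.

|ΔTm| = 18°C; the pair is not acceptable.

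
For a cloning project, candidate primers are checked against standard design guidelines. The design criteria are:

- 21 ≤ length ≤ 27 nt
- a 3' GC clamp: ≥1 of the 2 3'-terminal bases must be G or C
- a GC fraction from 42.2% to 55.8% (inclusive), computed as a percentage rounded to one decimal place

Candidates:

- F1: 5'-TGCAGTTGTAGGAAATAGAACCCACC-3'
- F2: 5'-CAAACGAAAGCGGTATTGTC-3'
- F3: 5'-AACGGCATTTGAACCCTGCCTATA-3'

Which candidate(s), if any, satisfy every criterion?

F1 (26 nt, A=9 T=5 G=6 C=6): length 26 ✓; 3' end CC has 2 G/C ✓; GC 12/26 = 46.2% ✓ — passes.
F2 (20 nt, A=7 T=4 G=5 C=4): length 20, outside 21–27 ✗; 3' end TC has 1 G/C ✓; GC 9/20 = 45.0% ✓ — fails.
F3 (24 nt, A=7 T=6 G=4 C=7): length 24 ✓; 3' end TA has 0 G/C, need ≥1 ✗; GC 11/24 = 45.8% ✓ — fails.

F1 only.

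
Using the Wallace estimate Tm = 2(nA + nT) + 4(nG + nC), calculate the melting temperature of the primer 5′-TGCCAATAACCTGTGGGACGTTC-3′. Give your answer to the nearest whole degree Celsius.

70°C

Base counts: A=5, T=6, G=6, C=6 (length 23).
Tm = 2·(5+6) + 4·(6+6) = 2·11 + 4·12 = 22 + 48 = 70°C.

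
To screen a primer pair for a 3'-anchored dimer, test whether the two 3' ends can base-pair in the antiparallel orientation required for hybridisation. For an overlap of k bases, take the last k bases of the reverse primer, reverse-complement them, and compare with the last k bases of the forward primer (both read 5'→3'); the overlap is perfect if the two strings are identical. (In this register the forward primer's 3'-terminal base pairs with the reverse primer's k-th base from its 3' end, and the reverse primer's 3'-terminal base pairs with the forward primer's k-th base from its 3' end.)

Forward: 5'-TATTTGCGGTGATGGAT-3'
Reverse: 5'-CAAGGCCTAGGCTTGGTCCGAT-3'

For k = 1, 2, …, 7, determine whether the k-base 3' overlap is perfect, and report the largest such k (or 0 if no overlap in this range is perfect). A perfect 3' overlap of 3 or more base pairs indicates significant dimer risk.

Last 7 bases (5'→3') — forward …GATGGAT, reverse …GTCCGAT.
Reverse complement of the reverse primer's last 7 bases: ATCGGAC; its first k bases are the reverse complement of the reverse primer's last k bases, so a perfect k-base overlap needs the forward primer's last k bases to equal them.
Comparing (forward last k vs required): k=1: T vs A ✗; k=2: AT vs AT ✓; k=3: GAT vs ATC ✗; k=4: GGAT vs ATCG ✗; k=5: TGGAT vs ATCGG ✗; k=6: ATGGAT vs ATCGGA ✗; k=7: GATGGAT vs ATCGGAC ✗.
Only k = 2 is perfect, so the longest perfect 3' overlap is 2.

Longest perfect overlap: 2 complementary base pairs; below the dimer-risk threshold (threshold 3).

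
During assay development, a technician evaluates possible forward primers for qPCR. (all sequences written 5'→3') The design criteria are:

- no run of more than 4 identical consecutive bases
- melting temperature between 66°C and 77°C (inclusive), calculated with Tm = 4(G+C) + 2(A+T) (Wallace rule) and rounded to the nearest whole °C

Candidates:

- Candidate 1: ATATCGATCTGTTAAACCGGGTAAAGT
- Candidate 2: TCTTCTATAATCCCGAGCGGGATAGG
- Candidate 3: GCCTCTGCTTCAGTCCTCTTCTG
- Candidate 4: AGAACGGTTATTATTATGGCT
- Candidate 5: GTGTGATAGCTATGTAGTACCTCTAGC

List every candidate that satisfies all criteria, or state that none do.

Candidate 1 (27 nt, A=9 T=8 G=6 C=4): longest run = 3 ✓; Tm = 2·17 + 4·10 = 74°C ✓ — passes.
Candidate 2 (26 nt, A=6 T=7 G=7 C=6): longest run = 3 ✓; Tm = 2·13 + 4·13 = 78°C, outside 66–77°C ✗ — fails.
Candidate 3 (23 nt, A=1 T=9 G=4 C=9): longest run = 2 ✓; Tm = 2·10 + 4·13 = 72°C ✓ — passes.
Candidate 4 (21 nt, A=6 T=8 G=5 C=2): longest run = 2 ✓; Tm = 2·14 + 4·7 = 56°C, outside 66–77°C ✗ — fails.
Candidate 5 (27 nt, A=6 T=9 G=7 C=5): longest run = 2 ✓; Tm = 2·15 + 4·12 = 78°C, outside 66–77°C ✗ — fails.

Candidate 1 and Candidate 3.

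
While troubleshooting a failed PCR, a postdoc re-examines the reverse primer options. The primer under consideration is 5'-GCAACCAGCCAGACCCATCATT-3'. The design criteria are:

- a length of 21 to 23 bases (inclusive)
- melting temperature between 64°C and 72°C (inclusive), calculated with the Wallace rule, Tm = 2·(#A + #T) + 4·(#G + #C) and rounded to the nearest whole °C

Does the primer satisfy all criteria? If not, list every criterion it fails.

Base counts: A=7, T=3, G=3, C=9 (length 22).
length: length 22 ✓
Tm: Tm = 2·10 + 4·12 = 68°C ✓

Meets all criteria.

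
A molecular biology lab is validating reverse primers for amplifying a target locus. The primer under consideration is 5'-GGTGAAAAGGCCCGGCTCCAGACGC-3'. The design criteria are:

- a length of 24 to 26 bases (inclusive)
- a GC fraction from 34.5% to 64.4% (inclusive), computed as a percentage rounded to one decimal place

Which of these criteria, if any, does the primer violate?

Fails: GC content.

Base counts: A=6, T=2, G=9, C=8 (length 25).
length: length 25 ✓
GC content: GC 17/25 = 68.0%, outside 34.5–64.4% ✗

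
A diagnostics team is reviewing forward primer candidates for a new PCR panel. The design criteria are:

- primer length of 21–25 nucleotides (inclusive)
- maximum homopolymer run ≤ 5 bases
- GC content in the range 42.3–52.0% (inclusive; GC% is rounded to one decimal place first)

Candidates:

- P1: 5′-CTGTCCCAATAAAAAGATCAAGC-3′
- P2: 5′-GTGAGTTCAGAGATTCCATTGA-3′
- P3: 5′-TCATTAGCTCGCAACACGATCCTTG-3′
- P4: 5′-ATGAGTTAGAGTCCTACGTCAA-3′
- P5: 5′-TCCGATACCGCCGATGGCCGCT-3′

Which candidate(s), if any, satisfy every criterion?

P1 (23 nt, A=10 T=4 G=3 C=6): length 23 ✓; longest run = 5 ✓; GC 9/23 = 39.1%, outside 42.3–52.0% ✗ — fails.
P2 (22 nt, A=6 T=7 G=6 C=3): length 22 ✓; longest run = 2 ✓; GC 9/22 = 40.9%, outside 42.3–52.0% ✗ — fails.
P3 (25 nt, A=6 T=7 G=4 C=8): length 25 ✓; longest run = 2 ✓; GC 12/25 = 48.0% ✓ — passes.
P4 (22 nt, A=7 T=6 G=5 C=4): length 22 ✓; longest run = 2 ✓; GC 9/22 = 40.9%, outside 42.3–52.0% ✗ — fails.
P5 (22 nt, A=3 T=4 G=6 C=9): length 22 ✓; longest run = 2 ✓; GC 15/22 = 68.2%, outside 42.3–52.0% ✗ — fails.

P3 only.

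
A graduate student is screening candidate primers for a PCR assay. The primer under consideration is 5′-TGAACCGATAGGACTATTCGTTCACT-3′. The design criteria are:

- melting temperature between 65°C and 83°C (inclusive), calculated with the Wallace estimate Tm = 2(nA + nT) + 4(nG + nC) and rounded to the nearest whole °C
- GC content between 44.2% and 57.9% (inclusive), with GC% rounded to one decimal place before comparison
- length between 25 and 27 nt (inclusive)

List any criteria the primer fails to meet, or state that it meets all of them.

Fails: GC content.

Base counts: A=7, T=8, G=5, C=6 (length 26).
Tm: Tm = 2·15 + 4·11 = 74°C ✓
GC content: GC 11/26 = 42.3%, outside 44.2–57.9% ✗
length: length 26 ✓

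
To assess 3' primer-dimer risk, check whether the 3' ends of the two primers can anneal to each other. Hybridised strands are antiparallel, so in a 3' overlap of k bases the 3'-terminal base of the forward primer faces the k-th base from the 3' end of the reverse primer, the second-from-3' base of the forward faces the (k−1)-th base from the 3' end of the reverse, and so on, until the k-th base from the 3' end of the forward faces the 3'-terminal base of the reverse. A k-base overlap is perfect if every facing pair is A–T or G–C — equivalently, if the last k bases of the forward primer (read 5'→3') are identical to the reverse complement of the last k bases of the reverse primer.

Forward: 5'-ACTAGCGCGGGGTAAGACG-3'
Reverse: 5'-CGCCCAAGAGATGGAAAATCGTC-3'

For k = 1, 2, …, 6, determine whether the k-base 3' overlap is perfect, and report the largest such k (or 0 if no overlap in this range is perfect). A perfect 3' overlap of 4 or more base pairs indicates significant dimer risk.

Longest perfect overlap: 4 complementary base pairs; significant dimer risk (threshold 4).

Last 6 bases (5'→3') — forward …AAGACG, reverse …ATCGTC.
Reverse complement of the reverse primer's last 6 bases: GACGAT; its first k bases are the reverse complement of the reverse primer's last k bases, so a perfect k-base overlap needs the forward primer's last k bases to equal them.
Comparing (forward last k vs required): k=1: G vs G ✓; k=2: CG vs GA ✗; k=3: ACG vs GAC ✗; k=4: GACG vs GACG ✓; k=5: AGACG vs GACGA ✗; k=6: AAGACG vs GACGAT ✗.
Perfect overlaps at k = 1, 4; the largest is 4.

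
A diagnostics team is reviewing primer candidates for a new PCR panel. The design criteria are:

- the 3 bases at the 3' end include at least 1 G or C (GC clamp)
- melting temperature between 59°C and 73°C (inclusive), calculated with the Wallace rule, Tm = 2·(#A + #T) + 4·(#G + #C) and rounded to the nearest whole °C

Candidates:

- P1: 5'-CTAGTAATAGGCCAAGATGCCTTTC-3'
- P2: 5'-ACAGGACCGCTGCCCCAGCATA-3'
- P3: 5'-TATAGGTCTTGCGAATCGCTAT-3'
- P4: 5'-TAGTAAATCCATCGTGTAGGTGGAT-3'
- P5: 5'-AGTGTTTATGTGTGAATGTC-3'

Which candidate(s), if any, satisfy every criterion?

P1 and P4.

P1 (25 nt, A=7 T=7 G=5 C=6): 3' end TTC has 1 G/C ✓; Tm = 2·14 + 4·11 = 72°C ✓ — passes.
P2 (22 nt, A=6 T=2 G=5 C=9): 3' end ATA has 0 G/C, need ≥1 ✗; Tm = 2·8 + 4·14 = 72°C ✓ — fails.
P3 (22 nt, A=5 T=8 G=5 C=4): 3' end TAT has 0 G/C, need ≥1 ✗; Tm = 2·13 + 4·9 = 62°C ✓ — fails.
P4 (25 nt, A=7 T=8 G=7 C=3): 3' end GAT has 1 G/C ✓; Tm = 2·15 + 4·10 = 70°C ✓ — passes.
P5 (20 nt, A=4 T=9 G=6 C=1): 3' end GTC has 2 G/C ✓; Tm = 2·13 + 4·7 = 54°C, outside 59–73°C ✗ — fails.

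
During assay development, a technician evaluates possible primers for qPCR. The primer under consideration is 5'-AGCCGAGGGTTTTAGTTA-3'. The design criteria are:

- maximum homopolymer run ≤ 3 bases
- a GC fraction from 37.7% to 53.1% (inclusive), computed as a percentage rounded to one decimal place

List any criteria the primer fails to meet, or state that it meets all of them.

Base counts: A=4, T=6, G=6, C=2 (length 18).
homopolymer run: longest run = 4, exceeds 3 ✗
GC content: GC 8/18 = 44.4% ✓

Fails: homopolymer run.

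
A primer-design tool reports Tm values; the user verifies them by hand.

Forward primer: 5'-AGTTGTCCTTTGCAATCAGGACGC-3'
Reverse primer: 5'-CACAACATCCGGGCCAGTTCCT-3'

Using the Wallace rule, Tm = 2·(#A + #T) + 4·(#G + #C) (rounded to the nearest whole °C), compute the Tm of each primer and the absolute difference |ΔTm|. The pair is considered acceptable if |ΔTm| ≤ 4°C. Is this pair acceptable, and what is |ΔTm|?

|ΔTm| = 2°C; the pair is acceptable.

Forward: A=5 T=7 G=6 C=6 → Tm = 2·12 + 4·12 = 72°C.
Reverse: A=5 T=4 G=4 C=9 → Tm = 2·9 + 4·13 = 70°C.
|ΔTm| = |72 − 70| = 2°C, ≤ 4°C.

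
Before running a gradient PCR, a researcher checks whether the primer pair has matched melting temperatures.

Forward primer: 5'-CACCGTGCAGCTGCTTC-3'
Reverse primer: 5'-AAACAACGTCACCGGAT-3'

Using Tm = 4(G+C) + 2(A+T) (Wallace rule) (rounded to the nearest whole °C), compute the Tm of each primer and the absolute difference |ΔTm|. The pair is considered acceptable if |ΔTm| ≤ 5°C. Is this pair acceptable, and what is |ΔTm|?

|ΔTm| = 6°C; the pair is not acceptable.

Forward: A=2 T=4 G=4 C=7 → Tm = 2·6 + 4·11 = 56°C.
Reverse: A=7 T=2 G=3 C=5 → Tm = 2·9 + 4·8 = 50°C.
|ΔTm| = |56 − 50| = 6°C, > 5°C.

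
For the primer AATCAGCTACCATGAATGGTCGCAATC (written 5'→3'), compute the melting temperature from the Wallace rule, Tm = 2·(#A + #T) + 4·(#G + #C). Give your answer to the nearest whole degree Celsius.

Base counts: A=9, T=6, G=5, C=7 (length 27).
Tm = 2·(9+6) + 4·(5+7) = 2·15 + 4·12 = 30 + 48 = 78°C.

78°C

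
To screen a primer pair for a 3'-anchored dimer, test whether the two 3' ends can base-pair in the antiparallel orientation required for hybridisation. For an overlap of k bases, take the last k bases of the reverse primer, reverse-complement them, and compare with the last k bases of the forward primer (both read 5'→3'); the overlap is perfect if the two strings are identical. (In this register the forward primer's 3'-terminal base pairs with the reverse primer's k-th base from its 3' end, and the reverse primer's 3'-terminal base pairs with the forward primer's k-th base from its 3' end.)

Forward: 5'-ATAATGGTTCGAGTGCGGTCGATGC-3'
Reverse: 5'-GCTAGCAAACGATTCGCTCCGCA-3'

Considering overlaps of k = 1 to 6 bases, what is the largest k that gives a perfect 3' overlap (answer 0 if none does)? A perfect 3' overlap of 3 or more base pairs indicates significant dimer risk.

Last 6 bases (5'→3') — forward …CGATGC, reverse …TCCGCA.
Reverse complement of the reverse primer's last 6 bases: TGCGGA; its first k bases are the reverse complement of the reverse primer's last k bases, so a perfect k-base overlap needs the forward primer's last k bases to equal them.
Comparing (forward last k vs required): k=1: C vs T ✗; k=2: GC vs TG ✗; k=3: TGC vs TGC ✓; k=4: ATGC vs TGCG ✗; k=5: GATGC vs TGCGG ✗; k=6: CGATGC vs TGCGGA ✗.
Only k = 3 is perfect, so the longest perfect 3' overlap is 3.

Longest perfect overlap: 3 complementary base pairs; significant dimer risk (threshold 3).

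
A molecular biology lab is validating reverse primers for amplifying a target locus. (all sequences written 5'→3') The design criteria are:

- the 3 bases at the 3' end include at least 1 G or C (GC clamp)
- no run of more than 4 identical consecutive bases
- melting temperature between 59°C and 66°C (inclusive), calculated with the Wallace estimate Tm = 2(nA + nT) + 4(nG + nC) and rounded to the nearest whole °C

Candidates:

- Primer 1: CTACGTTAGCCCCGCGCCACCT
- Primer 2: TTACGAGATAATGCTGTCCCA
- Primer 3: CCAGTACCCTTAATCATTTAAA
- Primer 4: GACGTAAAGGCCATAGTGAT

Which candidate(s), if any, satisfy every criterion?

Primer 1 (22 nt, A=3 T=4 G=4 C=11): 3' end CCT has 2 G/C ✓; longest run = 4 ✓; Tm = 2·7 + 4·15 = 74°C, outside 59–66°C ✗ — fails.
Primer 2 (21 nt, A=6 T=6 G=4 C=5): 3' end CCA has 2 G/C ✓; longest run = 3 ✓; Tm = 2·12 + 4·9 = 60°C ✓ — passes.
Primer 3 (22 nt, A=8 T=7 G=1 C=6): 3' end AAA has 0 G/C, need ≥1 ✗; longest run = 3 ✓; Tm = 2·15 + 4·7 = 58°C, outside 59–66°C ✗ — fails.
Primer 4 (20 nt, A=7 T=4 G=6 C=3): 3' end GAT has 1 G/C ✓; longest run = 3 ✓; Tm = 2·11 + 4·9 = 58°C, outside 59–66°C ✗ — fails.

Primer 2 only.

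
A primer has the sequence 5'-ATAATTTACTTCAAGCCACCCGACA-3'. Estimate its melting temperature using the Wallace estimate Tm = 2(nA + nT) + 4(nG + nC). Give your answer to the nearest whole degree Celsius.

Base counts: A=9, T=6, G=2, C=8 (length 25).
Tm = 2·(9+6) + 4·(2+8) = 2·15 + 4·10 = 30 + 40 = 70°C.

70°C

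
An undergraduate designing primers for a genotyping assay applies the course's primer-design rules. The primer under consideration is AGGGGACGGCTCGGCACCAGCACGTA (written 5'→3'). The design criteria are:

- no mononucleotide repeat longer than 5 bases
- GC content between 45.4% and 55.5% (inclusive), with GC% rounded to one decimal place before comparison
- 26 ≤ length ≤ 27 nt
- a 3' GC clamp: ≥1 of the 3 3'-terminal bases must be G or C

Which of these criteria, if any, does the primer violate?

Fails: GC content.

Base counts: A=6, T=2, G=10, C=8 (length 26).
homopolymer run: longest run = 4 ✓
GC content: GC 18/26 = 69.2%, outside 45.4–55.5% ✗
length: length 26 ✓
GC clamp: 3' end GTA has 1 G/C ✓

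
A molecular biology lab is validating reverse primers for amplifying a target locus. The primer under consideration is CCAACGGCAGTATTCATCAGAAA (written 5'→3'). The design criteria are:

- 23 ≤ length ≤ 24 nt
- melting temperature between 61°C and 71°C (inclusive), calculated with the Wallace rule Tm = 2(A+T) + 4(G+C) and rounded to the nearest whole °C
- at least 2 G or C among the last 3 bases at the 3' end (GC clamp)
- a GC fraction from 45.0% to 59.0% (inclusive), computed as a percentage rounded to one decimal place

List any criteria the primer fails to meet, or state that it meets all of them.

Fails: GC clamp, GC content.

Base counts: A=9, T=4, G=4, C=6 (length 23).
length: length 23 ✓
Tm: Tm = 2·13 + 4·10 = 66°C ✓
GC clamp: 3' end AAA has 0 G/C, need ≥2 ✗
GC content: GC 10/23 = 43.5%, outside 45.0–59.0% ✗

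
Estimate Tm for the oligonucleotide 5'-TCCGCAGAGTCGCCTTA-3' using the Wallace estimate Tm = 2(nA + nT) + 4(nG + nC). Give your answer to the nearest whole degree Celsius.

54°C

Base counts: A=3, T=4, G=4, C=6 (length 17).
Tm = 2·(3+4) + 4·(4+6) = 2·7 + 4·10 = 14 + 40 = 54°C.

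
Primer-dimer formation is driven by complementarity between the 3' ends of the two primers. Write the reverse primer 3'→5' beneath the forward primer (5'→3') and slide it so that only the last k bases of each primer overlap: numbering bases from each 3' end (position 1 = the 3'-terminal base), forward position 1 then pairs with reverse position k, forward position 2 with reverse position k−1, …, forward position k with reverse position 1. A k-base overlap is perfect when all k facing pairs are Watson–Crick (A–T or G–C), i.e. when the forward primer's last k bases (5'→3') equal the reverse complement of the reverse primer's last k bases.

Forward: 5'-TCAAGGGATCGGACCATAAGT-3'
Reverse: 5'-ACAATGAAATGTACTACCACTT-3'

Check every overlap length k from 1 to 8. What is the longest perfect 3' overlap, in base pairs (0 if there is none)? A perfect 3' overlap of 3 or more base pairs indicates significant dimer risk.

Last 8 bases (5'→3') — forward …CCATAAGT, reverse …TACCACTT.
Reverse complement of the reverse primer's last 8 bases: AAGTGGTA; its first k bases are the reverse complement of the reverse primer's last k bases, so a perfect k-base overlap needs the forward primer's last k bases to equal them.
Comparing (forward last k vs required): k=1: T vs A ✗; k=2: GT vs AA ✗; k=3: AGT vs AAG ✗; k=4: AAGT vs AAGT ✓; k=5: TAAGT vs AAGTG ✗; k=6: ATAAGT vs AAGTGG ✗; k=7: CATAAGT vs AAGTGGT ✗; k=8: CCATAAGT vs AAGTGGTA ✗.
Only k = 4 is perfect, so the longest perfect 3' overlap is 4.

Longest perfect overlap: 4 complementary base pairs; significant dimer risk (threshold 3).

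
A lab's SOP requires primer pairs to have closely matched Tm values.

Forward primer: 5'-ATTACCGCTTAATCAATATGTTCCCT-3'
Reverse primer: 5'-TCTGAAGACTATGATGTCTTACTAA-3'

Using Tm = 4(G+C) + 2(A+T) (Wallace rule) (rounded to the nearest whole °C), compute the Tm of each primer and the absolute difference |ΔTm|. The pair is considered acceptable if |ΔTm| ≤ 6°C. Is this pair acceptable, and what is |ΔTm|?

Forward: A=7 T=10 G=2 C=7 → Tm = 2·17 + 4·9 = 70°C.
Reverse: A=8 T=9 G=4 C=4 → Tm = 2·17 + 4·8 = 66°C.
|ΔTm| = |70 − 66| = 4°C, ≤ 6°C.

|ΔTm| = 4°C; the pair is acceptable.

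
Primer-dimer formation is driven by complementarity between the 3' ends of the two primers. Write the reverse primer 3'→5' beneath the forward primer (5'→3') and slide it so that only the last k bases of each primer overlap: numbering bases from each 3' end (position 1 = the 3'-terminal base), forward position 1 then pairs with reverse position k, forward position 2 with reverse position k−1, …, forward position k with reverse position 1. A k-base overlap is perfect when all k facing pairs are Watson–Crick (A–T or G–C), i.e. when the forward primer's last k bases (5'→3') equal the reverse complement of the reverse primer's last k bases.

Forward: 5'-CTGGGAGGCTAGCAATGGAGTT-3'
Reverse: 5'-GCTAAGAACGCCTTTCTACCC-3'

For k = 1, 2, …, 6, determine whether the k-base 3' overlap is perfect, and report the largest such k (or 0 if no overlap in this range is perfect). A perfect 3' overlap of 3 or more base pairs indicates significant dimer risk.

Last 6 bases (5'→3') — forward …GGAGTT, reverse …CTACCC.
Reverse complement of the reverse primer's last 6 bases: GGGTAG; its first k bases are the reverse complement of the reverse primer's last k bases, so a perfect k-base overlap needs the forward primer's last k bases to equal them.
Comparing (forward last k vs required): k=1: T vs G ✗; k=2: TT vs GG ✗; k=3: GTT vs GGG ✗; k=4: AGTT vs GGGT ✗; k=5: GAGTT vs GGGTA ✗; k=6: GGAGTT vs GGGTAG ✗.
No overlap length from 1 to 6 is perfect, so the longest perfect 3' overlap is 0.

Longest perfect overlap: 0 complementary base pairs; below the dimer-risk threshold (threshold 3).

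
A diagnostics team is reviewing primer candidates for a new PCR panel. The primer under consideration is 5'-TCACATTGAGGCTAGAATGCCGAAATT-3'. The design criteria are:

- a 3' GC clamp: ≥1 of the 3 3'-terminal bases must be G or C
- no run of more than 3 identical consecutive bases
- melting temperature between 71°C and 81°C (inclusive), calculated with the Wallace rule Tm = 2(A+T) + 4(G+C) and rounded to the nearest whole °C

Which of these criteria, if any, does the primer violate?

Base counts: A=9, T=7, G=6, C=5 (length 27).
GC clamp: 3' end ATT has 0 G/C, need ≥1 ✗
homopolymer run: longest run = 3 ✓
Tm: Tm = 2·16 + 4·11 = 76°C ✓

Fails: GC clamp.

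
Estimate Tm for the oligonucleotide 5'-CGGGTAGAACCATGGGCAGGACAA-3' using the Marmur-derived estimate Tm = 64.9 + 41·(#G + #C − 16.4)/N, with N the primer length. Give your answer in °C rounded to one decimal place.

Base counts: A=8, T=2, G=9, C=5; G+C = 14, N = 24.
Tm = 64.9 + 41·(14 − 16.4)/24 = 64.9 + -98.40/24 = 60.8°C.

60.8°C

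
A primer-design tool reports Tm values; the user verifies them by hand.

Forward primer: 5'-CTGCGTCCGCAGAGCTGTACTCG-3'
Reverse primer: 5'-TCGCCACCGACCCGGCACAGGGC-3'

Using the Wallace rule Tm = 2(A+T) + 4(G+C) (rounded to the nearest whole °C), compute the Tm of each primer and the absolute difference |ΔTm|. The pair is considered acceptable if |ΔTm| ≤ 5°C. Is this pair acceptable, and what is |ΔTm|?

Forward: A=3 T=5 G=7 C=8 → Tm = 2·8 + 4·15 = 76°C.
Reverse: A=4 T=1 G=7 C=11 → Tm = 2·5 + 4·18 = 82°C.
|ΔTm| = |76 − 82| = 6°C, > 5°C.

|ΔTm| = 6°C; the pair is not acceptable.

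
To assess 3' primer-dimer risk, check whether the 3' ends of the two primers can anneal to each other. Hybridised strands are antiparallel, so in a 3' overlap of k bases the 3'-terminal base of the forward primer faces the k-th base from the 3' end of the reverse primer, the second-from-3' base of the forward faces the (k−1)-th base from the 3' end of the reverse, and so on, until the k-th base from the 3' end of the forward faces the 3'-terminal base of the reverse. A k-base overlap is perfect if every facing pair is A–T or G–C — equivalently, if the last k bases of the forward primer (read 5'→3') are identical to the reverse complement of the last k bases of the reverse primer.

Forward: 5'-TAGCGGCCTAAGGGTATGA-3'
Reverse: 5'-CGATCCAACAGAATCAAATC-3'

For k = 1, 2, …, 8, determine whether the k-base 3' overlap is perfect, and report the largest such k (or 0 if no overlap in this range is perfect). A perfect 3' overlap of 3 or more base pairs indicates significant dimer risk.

Last 8 bases (5'→3') — forward …GGGTATGA, reverse …ATCAAATC.
Reverse complement of the reverse primer's last 8 bases: GATTTGAT; its first k bases are the reverse complement of the reverse primer's last k bases, so a perfect k-base overlap needs the forward primer's last k bases to equal them.
Comparing (forward last k vs required): k=1: A vs G ✗; k=2: GA vs GA ✓; k=3: TGA vs GAT ✗; k=4: ATGA vs GATT ✗; k=5: TATGA vs GATTT ✗; k=6: GTATGA vs GATTTG ✗; k=7: GGTATGA vs GATTTGA ✗; k=8: GGGTATGA vs GATTTGAT ✗.
Only k = 2 is perfect, so the longest perfect 3' overlap is 2.

Longest perfect overlap: 2 complementary base pairs; below the dimer-risk threshold (threshold 3).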